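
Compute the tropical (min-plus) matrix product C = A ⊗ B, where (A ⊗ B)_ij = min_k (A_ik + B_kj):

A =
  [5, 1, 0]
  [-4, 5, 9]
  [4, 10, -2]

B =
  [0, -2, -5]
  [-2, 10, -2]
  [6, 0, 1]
A ⊗ B =
  [-1, 0, -1]
  [-4, -6, -9]
  [4, -2, -1]

Apply the min-plus product entry-by-entry:
  C[0][0] = min over k of (A[0][0] + B[0][0] = 5 + 0 = 5, A[0][1] + B[1][0] = 1 + -2 = -1, A[0][2] + B[2][0] = 0 + 6 = 6) = -1 (attained at k = 1)
  C[0][1] = min over k of (A[0][0] + B[0][1] = 5 + -2 = 3, A[0][1] + B[1][1] = 1 + 10 = 11, A[0][2] + B[2][1] = 0 + 0 = 0) = 0 (attained at k = 2)
  C[0][2] = min over k of (A[0][0] + B[0][2] = 5 + -5 = 0, A[0][1] + B[1][2] = 1 + -2 = -1, A[0][2] + B[2][2] = 0 + 1 = 1) = -1 (attained at k = 1)
  C[1][0] = min over k of (A[1][0] + B[0][0] = -4 + 0 = -4, A[1][1] + B[1][0] = 5 + -2 = 3, A[1][2] + B[2][0] = 9 + 6 = 15) = -4 (attained at k = 0)
  C[1][1] = min over k of (A[1][0] + B[0][1] = -4 + -2 = -6, A[1][1] + B[1][1] = 5 + 10 = 15, A[1][2] + B[2][1] = 9 + 0 = 9) = -6 (attained at k = 0)
  C[1][2] = min over k of (A[1][0] + B[0][2] = -4 + -5 = -9, A[1][1] + B[1][2] = 5 + -2 = 3, A[1][2] + B[2][2] = 9 + 1 = 10) = -9 (attained at k = 0)
  C[2][0] = min over k of (A[2][0] + B[0][0] = 4 + 0 = 4, A[2][1] + B[1][0] = 10 + -2 = 8, A[2][2] + B[2][0] = -2 + 6 = 4) = 4 (attained at k = 0)
  C[2][1] = min over k of (A[2][0] + B[0][1] = 4 + -2 = 2, A[2][1] + B[1][1] = 10 + 10 = 20, A[2][2] + B[2][1] = -2 + 0 = -2) = -2 (attained at k = 2)
  C[2][2] = min over k of (A[2][0] + B[0][2] = 4 + -5 = -1, A[2][1] + B[1][2] = 10 + -2 = 8, A[2][2] + B[2][2] = -2 + 1 = -1) = -1 (attained at k = 0)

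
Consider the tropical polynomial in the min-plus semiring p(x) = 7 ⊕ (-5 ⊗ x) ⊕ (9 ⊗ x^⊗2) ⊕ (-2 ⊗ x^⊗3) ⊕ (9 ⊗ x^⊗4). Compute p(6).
p(6) = 1

A tropical monomial a ⊗ x^⊗i evaluates to a + i · x. Evaluating each term at x = 6:
  Term 0 contributes 7 + 0 · 6 = 7
  Term 1 contributes -5 + 1 · 6 = 1
  Term 2 contributes 9 + 2 · 6 = 21
  Term 3 contributes -2 + 3 · 6 = 16
  Term 4 contributes 9 + 4 · 6 = 33
p(6) = ⊕ of these = min[7, 1, 21, 16, 33] = 1.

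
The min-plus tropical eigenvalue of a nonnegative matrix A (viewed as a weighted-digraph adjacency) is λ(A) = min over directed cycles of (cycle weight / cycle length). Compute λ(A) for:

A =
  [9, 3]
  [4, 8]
λ(A) = 7/2

Enumerate directed cycles and compute their means (weight / length). Sample:
  cycle 0 → 0: weight = 9, length = 1, mean = 9/1 ≈ 9.000
  cycle 1 → 1: weight = 8, length = 1, mean = 8/1 ≈ 8.000
  cycle 0 → 1 → 0: weight = 7, length = 2, mean = 7/2 ≈ 3.500
  cycle 1 → 0 → 1: weight = 7, length = 2, mean = 7/2 ≈ 3.500
Minimum mean = 3.500, attained e.g. along the cycle 0 → 1 → 0 with weight 7 and length 2. So λ(A) = 7/2 = 7/2.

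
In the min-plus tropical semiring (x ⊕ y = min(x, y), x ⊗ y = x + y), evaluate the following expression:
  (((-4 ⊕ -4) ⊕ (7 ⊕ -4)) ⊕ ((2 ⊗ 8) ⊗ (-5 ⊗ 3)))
(((-4 ⊕ -4) ⊕ (7 ⊕ -4)) ⊕ ((2 ⊗ 8) ⊗ (-5 ⊗ 3))) = -4

Expand innermost to outermost. Recall ⊕ takes the minimum of its arguments and ⊗ takes their sum. Working out the expression (((-4 ⊕ -4) ⊕ (7 ⊕ -4)) ⊕ ((2 ⊗ 8) ⊗ (-5 ⊗ 3))) gives -4.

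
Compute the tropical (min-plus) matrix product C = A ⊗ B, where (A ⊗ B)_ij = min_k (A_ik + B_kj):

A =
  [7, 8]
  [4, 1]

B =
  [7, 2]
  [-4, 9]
A ⊗ B =
  [4, 9]
  [-3, 6]

Apply the min-plus product entry-by-entry:
  C[0][0] = min over k of (A[0][0] + B[0][0] = 7 + 7 = 14, A[0][1] + B[1][0] = 8 + -4 = 4) = 4 (attained at k = 1)
  C[0][1] = min over k of (A[0][0] + B[0][1] = 7 + 2 = 9, A[0][1] + B[1][1] = 8 + 9 = 17) = 9 (attained at k = 0)
  C[1][0] = min over k of (A[1][0] + B[0][0] = 4 + 7 = 11, A[1][1] + B[1][0] = 1 + -4 = -3) = -3 (attained at k = 1)
  C[1][1] = min over k of (A[1][0] + B[0][1] = 4 + 2 = 6, A[1][1] + B[1][1] = 1 + 9 = 10) = 6 (attained at k = 0)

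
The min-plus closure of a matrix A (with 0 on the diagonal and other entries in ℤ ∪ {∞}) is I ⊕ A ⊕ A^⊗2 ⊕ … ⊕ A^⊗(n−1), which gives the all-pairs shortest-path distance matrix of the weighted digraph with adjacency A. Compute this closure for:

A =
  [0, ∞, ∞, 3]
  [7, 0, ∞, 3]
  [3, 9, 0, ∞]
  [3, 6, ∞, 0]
Closure =
  [0, 9, ∞, 3]
  [6, 0, ∞, 3]
  [3, 9, 0, 6]
  [3, 6, ∞, 0]

This is the Floyd-Warshall all-pairs shortest-path computation. For each intermediate vertex k = 0, 1, …, 3, update dist[i][j] ← min(dist[i][j], dist[i][k] + dist[k][j]). The final matrix gives, for each (i, j), the minimum total weight of any directed path from i to j (possibly empty when i = j).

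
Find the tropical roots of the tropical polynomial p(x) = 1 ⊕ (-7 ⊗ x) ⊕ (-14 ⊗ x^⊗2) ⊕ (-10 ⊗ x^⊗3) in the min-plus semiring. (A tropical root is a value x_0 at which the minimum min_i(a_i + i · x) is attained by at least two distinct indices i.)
Roots: {-4, 7, 8}

Each tropical root is a break point of the lower envelope of the lines y = a_i + i · x (there are 4 lines, with slopes 0, 1, ..., 3). Only the lines that attain the minimum somewhere contribute to roots; other lines are dominated. Here the surviving (envelope) indices are i = 3, i = 2, i = 1, i = 0.
Intersections between consecutive envelope lines give the roots: for adjacent envelope indices i < j the intersection is x = (a_i − a_j) / (j − i). Reading off the sorted break points: {-4, 7, 8}.
Verification: at each break x_0, at least two indices attain the minimum of min_i(a_i + i · x_0).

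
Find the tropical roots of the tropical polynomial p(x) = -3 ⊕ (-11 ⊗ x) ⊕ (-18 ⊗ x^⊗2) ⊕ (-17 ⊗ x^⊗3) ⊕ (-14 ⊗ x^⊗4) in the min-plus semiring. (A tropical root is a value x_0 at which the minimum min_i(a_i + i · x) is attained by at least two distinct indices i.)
Roots: {-3, -1, 7, 8}

Each tropical root is a break point of the lower envelope of the lines y = a_i + i · x (there are 5 lines, with slopes 0, 1, ..., 4). Only the lines that attain the minimum somewhere contribute to roots; other lines are dominated. Here the surviving (envelope) indices are i = 4, i = 3, i = 2, i = 1, i = 0.
Intersections between consecutive envelope lines give the roots: for adjacent envelope indices i < j the intersection is x = (a_i − a_j) / (j − i). Reading off the sorted break points: {-3, -1, 7, 8}.
Verification: at each break x_0, at least two indices attain the minimum of min_i(a_i + i · x_0).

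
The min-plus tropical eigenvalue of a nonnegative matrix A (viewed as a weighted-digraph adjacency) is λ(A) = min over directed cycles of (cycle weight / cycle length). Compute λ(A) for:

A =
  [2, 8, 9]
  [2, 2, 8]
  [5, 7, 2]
λ(A) = 2

Enumerate directed cycles and compute their means (weight / length). Sample:
  cycle 0 → 0: weight = 2, length = 1, mean = 2/1 ≈ 2.000
  cycle 1 → 1: weight = 2, length = 1, mean = 2/1 ≈ 2.000
  cycle 2 → 2: weight = 2, length = 1, mean = 2/1 ≈ 2.000
  cycle 0 → 1 → 0: weight = 10, length = 2, mean = 10/2 ≈ 5.000
  cycle 0 → 2 → 0: weight = 14, length = 2, mean = 14/2 ≈ 7.000
  cycle 1 → 0 → 1: weight = 10, length = 2, mean = 10/2 ≈ 5.000
Minimum mean = 2.000, attained e.g. along the cycle 0 → 0 with weight 2 and length 1. So λ(A) = 2/1 = 2.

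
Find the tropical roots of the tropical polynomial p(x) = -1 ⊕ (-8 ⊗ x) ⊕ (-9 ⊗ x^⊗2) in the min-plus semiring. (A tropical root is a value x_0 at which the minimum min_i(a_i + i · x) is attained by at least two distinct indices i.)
Roots: {1, 7}

Each tropical root is a break point of the lower envelope of the lines y = a_i + i · x (there are 3 lines, with slopes 0, 1, ..., 2). Only the lines that attain the minimum somewhere contribute to roots; other lines are dominated. Here the surviving (envelope) indices are i = 2, i = 1, i = 0.
Intersections between consecutive envelope lines give the roots: for adjacent envelope indices i < j the intersection is x = (a_i − a_j) / (j − i). Reading off the sorted break points: {1, 7}.
Verification: at each break x_0, at least two indices attain the minimum of min_i(a_i + i · x_0).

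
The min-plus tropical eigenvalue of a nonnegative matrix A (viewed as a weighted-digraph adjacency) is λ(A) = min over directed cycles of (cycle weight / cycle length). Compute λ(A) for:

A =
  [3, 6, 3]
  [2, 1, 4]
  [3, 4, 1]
λ(A) = 1

Enumerate directed cycles and compute their means (weight / length). Sample:
  cycle 0 → 0: weight = 3, length = 1, mean = 3/1 ≈ 3.000
  cycle 1 → 1: weight = 1, length = 1, mean = 1/1 ≈ 1.000
  cycle 2 → 2: weight = 1, length = 1, mean = 1/1 ≈ 1.000
  cycle 0 → 1 → 0: weight = 8, length = 2, mean = 8/2 ≈ 4.000
  cycle 0 → 2 → 0: weight = 6, length = 2, mean = 6/2 ≈ 3.000
  cycle 1 → 0 → 1: weight = 8, length = 2, mean = 8/2 ≈ 4.000
Minimum mean = 1.000, attained e.g. along the cycle 1 → 1 with weight 1 and length 1. So λ(A) = 1/1 = 1.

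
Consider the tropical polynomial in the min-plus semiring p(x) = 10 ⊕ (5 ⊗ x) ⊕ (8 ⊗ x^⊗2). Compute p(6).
p(6) = 10

A tropical monomial a ⊗ x^⊗i evaluates to a + i · x. Evaluating each term at x = 6:
  Term 0 contributes 10 + 0 · 6 = 10
  Term 1 contributes 5 + 1 · 6 = 11
  Term 2 contributes 8 + 2 · 6 = 20
p(6) = ⊕ of these = min[10, 11, 20] = 10.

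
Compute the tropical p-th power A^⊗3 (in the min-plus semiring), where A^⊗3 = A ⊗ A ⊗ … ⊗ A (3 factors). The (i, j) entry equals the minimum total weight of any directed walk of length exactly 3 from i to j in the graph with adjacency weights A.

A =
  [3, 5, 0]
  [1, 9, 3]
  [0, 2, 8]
A^⊗3 =
  [3, 5, 0]
  [1, 3, 3]
  [0, 2, 3]

Each entry (A^⊗3)_ij equals the minimum over all length-3 walks i = v_0 → v_1 → … → v_3 = j of Σ_t A[v_t][v_{t+1}]. For example, for (i, j) = (0, 2) we minimise over 9 possible intermediate vertex sequences; the minimum is 0, attained along the walk 0 → 2 → 0 → 2.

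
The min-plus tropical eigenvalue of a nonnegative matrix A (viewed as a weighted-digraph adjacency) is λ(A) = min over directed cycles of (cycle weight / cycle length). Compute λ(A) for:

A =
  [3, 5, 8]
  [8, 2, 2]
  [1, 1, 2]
λ(A) = 3/2

Enumerate directed cycles and compute their means (weight / length). Sample:
  cycle 0 → 0: weight = 3, length = 1, mean = 3/1 ≈ 3.000
  cycle 1 → 1: weight = 2, length = 1, mean = 2/1 ≈ 2.000
  cycle 2 → 2: weight = 2, length = 1, mean = 2/1 ≈ 2.000
  cycle 0 → 1 → 0: weight = 13, length = 2, mean = 13/2 ≈ 6.500
  cycle 0 → 2 → 0: weight = 9, length = 2, mean = 9/2 ≈ 4.500
  cycle 1 → 0 → 1: weight = 13, length = 2, mean = 13/2 ≈ 6.500
Minimum mean = 1.500, attained e.g. along the cycle 1 → 2 → 1 with weight 3 and length 2. So λ(A) = 3/2 = 3/2.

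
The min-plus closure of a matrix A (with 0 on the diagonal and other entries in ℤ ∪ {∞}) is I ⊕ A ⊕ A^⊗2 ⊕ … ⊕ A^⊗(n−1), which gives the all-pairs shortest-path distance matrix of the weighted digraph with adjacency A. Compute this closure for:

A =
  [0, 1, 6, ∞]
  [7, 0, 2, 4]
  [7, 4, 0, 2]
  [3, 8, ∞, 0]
Closure =
  [0, 1, 3, 5]
  [7, 0, 2, 4]
  [5, 4, 0, 2]
  [3, 4, 6, 0]

This is the Floyd-Warshall all-pairs shortest-path computation. For each intermediate vertex k = 0, 1, …, 3, update dist[i][j] ← min(dist[i][j], dist[i][k] + dist[k][j]). The final matrix gives, for each (i, j), the minimum total weight of any directed path from i to j (possibly empty when i = j).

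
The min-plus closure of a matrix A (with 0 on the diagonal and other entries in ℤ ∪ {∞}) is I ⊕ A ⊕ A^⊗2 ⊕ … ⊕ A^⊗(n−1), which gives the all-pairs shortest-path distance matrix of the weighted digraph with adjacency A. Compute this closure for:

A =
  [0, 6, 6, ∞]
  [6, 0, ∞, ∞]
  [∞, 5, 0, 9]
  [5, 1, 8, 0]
Closure =
  [0, 6, 6, 15]
  [6, 0, 12, 21]
  [11, 5, 0, 9]
  [5, 1, 8, 0]

This is the Floyd-Warshall all-pairs shortest-path computation. For each intermediate vertex k = 0, 1, …, 3, update dist[i][j] ← min(dist[i][j], dist[i][k] + dist[k][j]). The final matrix gives, for each (i, j), the minimum total weight of any directed path from i to j (possibly empty when i = j).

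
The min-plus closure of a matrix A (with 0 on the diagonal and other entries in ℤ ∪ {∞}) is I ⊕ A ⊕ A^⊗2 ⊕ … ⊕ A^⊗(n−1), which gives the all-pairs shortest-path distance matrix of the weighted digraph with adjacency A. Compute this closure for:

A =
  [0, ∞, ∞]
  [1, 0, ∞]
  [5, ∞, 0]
Closure =
  [0, ∞, ∞]
  [1, 0, ∞]
  [5, ∞, 0]

This is the Floyd-Warshall all-pairs shortest-path computation. For each intermediate vertex k = 0, 1, …, 2, update dist[i][j] ← min(dist[i][j], dist[i][k] + dist[k][j]). The final matrix gives, for each (i, j), the minimum total weight of any directed path from i to j (possibly empty when i = j).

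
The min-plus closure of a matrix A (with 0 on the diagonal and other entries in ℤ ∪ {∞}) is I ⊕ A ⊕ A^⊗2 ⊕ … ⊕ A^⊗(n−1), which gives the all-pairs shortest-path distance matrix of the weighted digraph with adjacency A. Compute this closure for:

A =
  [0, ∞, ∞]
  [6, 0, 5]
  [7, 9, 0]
Closure =
  [0, ∞, ∞]
  [6, 0, 5]
  [7, 9, 0]

This is the Floyd-Warshall all-pairs shortest-path computation. For each intermediate vertex k = 0, 1, …, 2, update dist[i][j] ← min(dist[i][j], dist[i][k] + dist[k][j]). The final matrix gives, for each (i, j), the minimum total weight of any directed path from i to j (possibly empty when i = j).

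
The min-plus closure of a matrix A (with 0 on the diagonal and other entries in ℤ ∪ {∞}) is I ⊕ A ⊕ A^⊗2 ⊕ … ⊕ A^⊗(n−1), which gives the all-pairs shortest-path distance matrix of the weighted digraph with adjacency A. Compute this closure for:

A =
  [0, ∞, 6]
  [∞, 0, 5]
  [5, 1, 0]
Closure =
  [0, 7, 6]
  [10, 0, 5]
  [5, 1, 0]

This is the Floyd-Warshall all-pairs shortest-path computation. For each intermediate vertex k = 0, 1, …, 2, update dist[i][j] ← min(dist[i][j], dist[i][k] + dist[k][j]). The final matrix gives, for each (i, j), the minimum total weight of any directed path from i to j (possibly empty when i = j).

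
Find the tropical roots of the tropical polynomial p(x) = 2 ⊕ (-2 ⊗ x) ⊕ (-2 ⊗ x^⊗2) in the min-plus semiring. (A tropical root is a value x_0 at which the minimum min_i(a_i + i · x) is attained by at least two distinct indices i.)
Roots: {0, 4}

Each tropical root is a break point of the lower envelope of the lines y = a_i + i · x (there are 3 lines, with slopes 0, 1, ..., 2). Only the lines that attain the minimum somewhere contribute to roots; other lines are dominated. Here the surviving (envelope) indices are i = 2, i = 1, i = 0.
Intersections between consecutive envelope lines give the roots: for adjacent envelope indices i < j the intersection is x = (a_i − a_j) / (j − i). Reading off the sorted break points: {0, 4}.
Verification: at each break x_0, at least two indices attain the minimum of min_i(a_i + i · x_0).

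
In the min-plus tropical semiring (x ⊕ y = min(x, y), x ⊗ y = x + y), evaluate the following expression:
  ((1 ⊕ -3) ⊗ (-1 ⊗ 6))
((1 ⊕ -3) ⊗ (-1 ⊗ 6)) = 2

Expand innermost to outermost. Recall ⊕ takes the minimum of its arguments and ⊗ takes their sum. Working out the expression ((1 ⊕ -3) ⊗ (-1 ⊗ 6)) gives 2.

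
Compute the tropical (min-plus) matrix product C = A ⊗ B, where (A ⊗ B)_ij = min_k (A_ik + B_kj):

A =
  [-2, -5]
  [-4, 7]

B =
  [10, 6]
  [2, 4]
A ⊗ B =
  [-3, -1]
  [6, 2]

Apply the min-plus product entry-by-entry:
  C[0][0] = min over k of (A[0][0] + B[0][0] = -2 + 10 = 8, A[0][1] + B[1][0] = -5 + 2 = -3) = -3 (attained at k = 1)
  C[0][1] = min over k of (A[0][0] + B[0][1] = -2 + 6 = 4, A[0][1] + B[1][1] = -5 + 4 = -1) = -1 (attained at k = 1)
  C[1][0] = min over k of (A[1][0] + B[0][0] = -4 + 10 = 6, A[1][1] + B[1][0] = 7 + 2 = 9) = 6 (attained at k = 0)
  C[1][1] = min over k of (A[1][0] + B[0][1] = -4 + 6 = 2, A[1][1] + B[1][1] = 7 + 4 = 11) = 2 (attained at k = 0)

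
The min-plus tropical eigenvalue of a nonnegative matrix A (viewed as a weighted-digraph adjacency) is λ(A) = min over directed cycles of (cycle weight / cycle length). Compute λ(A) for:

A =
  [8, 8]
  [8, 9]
λ(A) = 8

Enumerate directed cycles and compute their means (weight / length). Sample:
  cycle 0 → 0: weight = 8, length = 1, mean = 8/1 ≈ 8.000
  cycle 1 → 1: weight = 9, length = 1, mean = 9/1 ≈ 9.000
  cycle 0 → 1 → 0: weight = 16, length = 2, mean = 16/2 ≈ 8.000
  cycle 1 → 0 → 1: weight = 16, length = 2, mean = 16/2 ≈ 8.000
Minimum mean = 8.000, attained e.g. along the cycle 0 → 0 with weight 8 and length 1. So λ(A) = 8/1 = 8.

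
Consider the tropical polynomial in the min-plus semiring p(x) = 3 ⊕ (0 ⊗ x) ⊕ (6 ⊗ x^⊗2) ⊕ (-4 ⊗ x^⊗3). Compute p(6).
p(6) = 3

A tropical monomial a ⊗ x^⊗i evaluates to a + i · x. Evaluating each term at x = 6:
  Term 0 contributes 3 + 0 · 6 = 3
  Term 1 contributes 0 + 1 · 6 = 6
  Term 2 contributes 6 + 2 · 6 = 18
  Term 3 contributes -4 + 3 · 6 = 14
p(6) = ⊕ of these = min[3, 6, 18, 14] = 3.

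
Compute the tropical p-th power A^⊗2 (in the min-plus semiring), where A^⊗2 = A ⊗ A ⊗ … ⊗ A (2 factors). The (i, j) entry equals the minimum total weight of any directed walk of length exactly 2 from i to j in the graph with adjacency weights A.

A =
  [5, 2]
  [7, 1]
A^⊗2 =
  [9, 3]
  [8, 2]

Each entry (A^⊗2)_ij equals the minimum over all length-2 walks i = v_0 → v_1 → … → v_2 = j of Σ_t A[v_t][v_{t+1}]. For example, for (i, j) = (0, 1) we minimise over 2 possible intermediate vertex sequences; the minimum is 3, attained along the walk 0 → 1 → 1.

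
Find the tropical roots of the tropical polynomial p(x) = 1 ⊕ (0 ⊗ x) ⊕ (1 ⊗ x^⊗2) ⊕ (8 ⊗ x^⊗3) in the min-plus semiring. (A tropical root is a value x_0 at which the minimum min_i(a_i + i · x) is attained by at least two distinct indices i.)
Roots: {-7, -1, 1}

Each tropical root is a break point of the lower envelope of the lines y = a_i + i · x (there are 4 lines, with slopes 0, 1, ..., 3). Only the lines that attain the minimum somewhere contribute to roots; other lines are dominated. Here the surviving (envelope) indices are i = 3, i = 2, i = 1, i = 0.
Intersections between consecutive envelope lines give the roots: for adjacent envelope indices i < j the intersection is x = (a_i − a_j) / (j − i). Reading off the sorted break points: {-7, -1, 1}.
Verification: at each break x_0, at least two indices attain the minimum of min_i(a_i + i · x_0).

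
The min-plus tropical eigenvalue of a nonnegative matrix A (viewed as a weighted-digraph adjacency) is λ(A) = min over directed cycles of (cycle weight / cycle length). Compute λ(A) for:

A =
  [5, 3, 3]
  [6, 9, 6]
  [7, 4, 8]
λ(A) = 13/3

Enumerate directed cycles and compute their means (weight / length). Sample:
  cycle 0 → 0: weight = 5, length = 1, mean = 5/1 ≈ 5.000
  cycle 1 → 1: weight = 9, length = 1, mean = 9/1 ≈ 9.000
  cycle 2 → 2: weight = 8, length = 1, mean = 8/1 ≈ 8.000
  cycle 0 → 1 → 0: weight = 9, length = 2, mean = 9/2 ≈ 4.500
  cycle 0 → 2 → 0: weight = 10, length = 2, mean = 10/2 ≈ 5.000
  cycle 1 → 0 → 1: weight = 9, length = 2, mean = 9/2 ≈ 4.500
Minimum mean = 4.333, attained e.g. along the cycle 0 → 2 → 1 → 0 with weight 13 and length 3. So λ(A) = 13/3 = 13/3.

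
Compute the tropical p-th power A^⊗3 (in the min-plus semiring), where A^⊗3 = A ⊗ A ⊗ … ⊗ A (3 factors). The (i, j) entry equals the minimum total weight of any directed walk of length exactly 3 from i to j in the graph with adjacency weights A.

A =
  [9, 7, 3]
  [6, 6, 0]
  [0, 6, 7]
A^⊗3 =
  [7, 10, 6]
  [6, 7, 3]
  [3, 9, 7]

Each entry (A^⊗3)_ij equals the minimum over all length-3 walks i = v_0 → v_1 → … → v_3 = j of Σ_t A[v_t][v_{t+1}]. For example, for (i, j) = (0, 2) we minimise over 9 possible intermediate vertex sequences; the minimum is 6, attained along the walk 0 → 2 → 0 → 2.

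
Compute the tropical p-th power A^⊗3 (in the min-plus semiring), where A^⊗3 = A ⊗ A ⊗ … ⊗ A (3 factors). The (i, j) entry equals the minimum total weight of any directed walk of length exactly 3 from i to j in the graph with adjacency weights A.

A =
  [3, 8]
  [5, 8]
A^⊗3 =
  [9, 14]
  [11, 16]

Each entry (A^⊗3)_ij equals the minimum over all length-3 walks i = v_0 → v_1 → … → v_3 = j of Σ_t A[v_t][v_{t+1}]. For example, for (i, j) = (0, 1) we minimise over 4 possible intermediate vertex sequences; the minimum is 14, attained along the walk 0 → 0 → 0 → 1.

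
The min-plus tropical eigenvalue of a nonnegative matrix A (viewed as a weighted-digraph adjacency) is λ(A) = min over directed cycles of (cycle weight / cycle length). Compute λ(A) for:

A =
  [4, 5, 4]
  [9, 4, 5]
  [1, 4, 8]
λ(A) = 5/2

Enumerate directed cycles and compute their means (weight / length). Sample:
  cycle 0 → 0: weight = 4, length = 1, mean = 4/1 ≈ 4.000
  cycle 1 → 1: weight = 4, length = 1, mean = 4/1 ≈ 4.000
  cycle 2 → 2: weight = 8, length = 1, mean = 8/1 ≈ 8.000
  cycle 0 → 1 → 0: weight = 14, length = 2, mean = 14/2 ≈ 7.000
  cycle 0 → 2 → 0: weight = 5, length = 2, mean = 5/2 ≈ 2.500
  cycle 1 → 0 → 1: weight = 14, length = 2, mean = 14/2 ≈ 7.000
Minimum mean = 2.500, attained e.g. along the cycle 0 → 2 → 0 with weight 5 and length 2. So λ(A) = 5/2 = 5/2.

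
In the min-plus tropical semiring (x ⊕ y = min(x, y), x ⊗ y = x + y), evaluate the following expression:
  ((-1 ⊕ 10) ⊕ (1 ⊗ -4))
((-1 ⊕ 10) ⊕ (1 ⊗ -4)) = -3

Expand innermost to outermost. Recall ⊕ takes the minimum of its arguments and ⊗ takes their sum. Working out the expression ((-1 ⊕ 10) ⊕ (1 ⊗ -4)) gives -3.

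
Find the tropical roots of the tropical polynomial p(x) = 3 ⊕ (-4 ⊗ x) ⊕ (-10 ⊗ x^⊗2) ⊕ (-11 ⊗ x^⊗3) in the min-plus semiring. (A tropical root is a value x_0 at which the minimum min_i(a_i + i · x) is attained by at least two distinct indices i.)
Roots: {1, 6, 7}

Each tropical root is a break point of the lower envelope of the lines y = a_i + i · x (there are 4 lines, with slopes 0, 1, ..., 3). Only the lines that attain the minimum somewhere contribute to roots; other lines are dominated. Here the surviving (envelope) indices are i = 3, i = 2, i = 1, i = 0.
Intersections between consecutive envelope lines give the roots: for adjacent envelope indices i < j the intersection is x = (a_i − a_j) / (j − i). Reading off the sorted break points: {1, 6, 7}.
Verification: at each break x_0, at least two indices attain the minimum of min_i(a_i + i · x_0).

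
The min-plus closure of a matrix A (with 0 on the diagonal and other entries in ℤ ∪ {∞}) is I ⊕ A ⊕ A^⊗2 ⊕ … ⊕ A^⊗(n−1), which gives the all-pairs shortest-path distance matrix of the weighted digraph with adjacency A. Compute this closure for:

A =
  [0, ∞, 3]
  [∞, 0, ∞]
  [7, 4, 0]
Closure =
  [0, 7, 3]
  [∞, 0, ∞]
  [7, 4, 0]

This is the Floyd-Warshall all-pairs shortest-path computation. For each intermediate vertex k = 0, 1, …, 2, update dist[i][j] ← min(dist[i][j], dist[i][k] + dist[k][j]). The final matrix gives, for each (i, j), the minimum total weight of any directed path from i to j (possibly empty when i = j).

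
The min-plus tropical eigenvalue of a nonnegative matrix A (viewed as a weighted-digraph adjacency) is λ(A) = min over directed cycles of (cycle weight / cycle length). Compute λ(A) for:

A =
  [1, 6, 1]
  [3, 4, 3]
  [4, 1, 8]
λ(A) = 1

Enumerate directed cycles and compute their means (weight / length). Sample:
  cycle 0 → 0: weight = 1, length = 1, mean = 1/1 ≈ 1.000
  cycle 1 → 1: weight = 4, length = 1, mean = 4/1 ≈ 4.000
  cycle 2 → 2: weight = 8, length = 1, mean = 8/1 ≈ 8.000
  cycle 0 → 1 → 0: weight = 9, length = 2, mean = 9/2 ≈ 4.500
  cycle 0 → 2 → 0: weight = 5, length = 2, mean = 5/2 ≈ 2.500
  cycle 1 → 0 → 1: weight = 9, length = 2, mean = 9/2 ≈ 4.500
Minimum mean = 1.000, attained e.g. along the cycle 0 → 0 with weight 1 and length 1. So λ(A) = 1/1 = 1.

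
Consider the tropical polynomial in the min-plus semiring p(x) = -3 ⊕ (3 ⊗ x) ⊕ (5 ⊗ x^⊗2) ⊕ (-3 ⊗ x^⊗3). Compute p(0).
p(0) = -3

A tropical monomial a ⊗ x^⊗i evaluates to a + i · x. Evaluating each term at x = 0:
  Term 0 contributes -3 + 0 · 0 = -3
  Term 1 contributes 3 + 1 · 0 = 3
  Term 2 contributes 5 + 2 · 0 = 5
  Term 3 contributes -3 + 3 · 0 = -3
p(0) = ⊕ of these = min[-3, 3, 5, -3] = -3.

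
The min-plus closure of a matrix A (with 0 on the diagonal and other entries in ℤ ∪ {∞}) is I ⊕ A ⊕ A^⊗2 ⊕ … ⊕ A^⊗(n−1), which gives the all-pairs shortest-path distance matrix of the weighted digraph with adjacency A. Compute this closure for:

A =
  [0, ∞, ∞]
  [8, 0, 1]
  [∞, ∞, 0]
Closure =
  [0, ∞, ∞]
  [8, 0, 1]
  [∞, ∞, 0]

This is the Floyd-Warshall all-pairs shortest-path computation. For each intermediate vertex k = 0, 1, …, 2, update dist[i][j] ← min(dist[i][j], dist[i][k] + dist[k][j]). The final matrix gives, for each (i, j), the minimum total weight of any directed path from i to j (possibly empty when i = j).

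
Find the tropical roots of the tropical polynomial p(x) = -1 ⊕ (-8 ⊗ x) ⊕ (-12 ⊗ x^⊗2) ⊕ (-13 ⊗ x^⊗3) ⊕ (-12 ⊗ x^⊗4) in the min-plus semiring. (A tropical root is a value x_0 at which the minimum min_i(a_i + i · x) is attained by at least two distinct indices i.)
Roots: {-1, 1, 4, 7}

Each tropical root is a break point of the lower envelope of the lines y = a_i + i · x (there are 5 lines, with slopes 0, 1, ..., 4). Only the lines that attain the minimum somewhere contribute to roots; other lines are dominated. Here the surviving (envelope) indices are i = 4, i = 3, i = 2, i = 1, i = 0.
Intersections between consecutive envelope lines give the roots: for adjacent envelope indices i < j the intersection is x = (a_i − a_j) / (j − i). Reading off the sorted break points: {-1, 1, 4, 7}.
Verification: at each break x_0, at least two indices attain the minimum of min_i(a_i + i · x_0).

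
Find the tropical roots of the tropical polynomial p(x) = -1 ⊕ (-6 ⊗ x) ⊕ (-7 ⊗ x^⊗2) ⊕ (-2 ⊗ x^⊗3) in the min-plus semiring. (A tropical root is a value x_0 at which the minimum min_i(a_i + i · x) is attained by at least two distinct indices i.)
Roots: {-5, 1, 5}

Each tropical root is a break point of the lower envelope of the lines y = a_i + i · x (there are 4 lines, with slopes 0, 1, ..., 3). Only the lines that attain the minimum somewhere contribute to roots; other lines are dominated. Here the surviving (envelope) indices are i = 3, i = 2, i = 1, i = 0.
Intersections between consecutive envelope lines give the roots: for adjacent envelope indices i < j the intersection is x = (a_i − a_j) / (j − i). Reading off the sorted break points: {-5, 1, 5}.
Verification: at each break x_0, at least two indices attain the minimum of min_i(a_i + i · x_0).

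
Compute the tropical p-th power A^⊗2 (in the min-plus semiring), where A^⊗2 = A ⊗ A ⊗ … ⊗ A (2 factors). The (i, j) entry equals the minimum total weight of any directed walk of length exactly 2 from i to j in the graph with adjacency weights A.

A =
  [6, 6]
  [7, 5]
A^⊗2 =
  [12, 11]
  [12, 10]

Each entry (A^⊗2)_ij equals the minimum over all length-2 walks i = v_0 → v_1 → … → v_2 = j of Σ_t A[v_t][v_{t+1}]. For example, for (i, j) = (0, 1) we minimise over 2 possible intermediate vertex sequences; the minimum is 11, attained along the walk 0 → 1 → 1.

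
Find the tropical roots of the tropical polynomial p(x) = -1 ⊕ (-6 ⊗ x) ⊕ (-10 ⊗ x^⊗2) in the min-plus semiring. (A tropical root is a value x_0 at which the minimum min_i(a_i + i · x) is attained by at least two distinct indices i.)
Roots: {4, 5}

Each tropical root is a break point of the lower envelope of the lines y = a_i + i · x (there are 3 lines, with slopes 0, 1, ..., 2). Only the lines that attain the minimum somewhere contribute to roots; other lines are dominated. Here the surviving (envelope) indices are i = 2, i = 1, i = 0.
Intersections between consecutive envelope lines give the roots: for adjacent envelope indices i < j the intersection is x = (a_i − a_j) / (j − i). Reading off the sorted break points: {4, 5}.
Verification: at each break x_0, at least two indices attain the minimum of min_i(a_i + i · x_0).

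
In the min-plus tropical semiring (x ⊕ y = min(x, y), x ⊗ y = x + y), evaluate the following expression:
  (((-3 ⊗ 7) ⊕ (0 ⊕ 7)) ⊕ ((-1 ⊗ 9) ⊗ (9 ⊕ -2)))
(((-3 ⊗ 7) ⊕ (0 ⊕ 7)) ⊕ ((-1 ⊗ 9) ⊗ (9 ⊕ -2))) = 0

Expand innermost to outermost. Recall ⊕ takes the minimum of its arguments and ⊗ takes their sum. Working out the expression (((-3 ⊗ 7) ⊕ (0 ⊕ 7)) ⊕ ((-1 ⊗ 9) ⊗ (9 ⊕ -2))) gives 0.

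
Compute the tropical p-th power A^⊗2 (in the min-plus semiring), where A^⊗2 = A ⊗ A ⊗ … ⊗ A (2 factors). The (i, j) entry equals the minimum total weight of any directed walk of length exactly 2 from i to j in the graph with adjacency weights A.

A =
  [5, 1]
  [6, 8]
A^⊗2 =
  [7, 6]
  [11, 7]

Each entry (A^⊗2)_ij equals the minimum over all length-2 walks i = v_0 → v_1 → … → v_2 = j of Σ_t A[v_t][v_{t+1}]. For example, for (i, j) = (0, 1) we minimise over 2 possible intermediate vertex sequences; the minimum is 6, attained along the walk 0 → 0 → 1.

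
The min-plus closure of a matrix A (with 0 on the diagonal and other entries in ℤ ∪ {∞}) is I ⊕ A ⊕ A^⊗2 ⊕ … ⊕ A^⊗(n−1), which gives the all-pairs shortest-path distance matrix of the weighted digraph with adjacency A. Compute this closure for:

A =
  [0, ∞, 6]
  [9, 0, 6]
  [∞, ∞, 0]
Closure =
  [0, ∞, 6]
  [9, 0, 6]
  [∞, ∞, 0]

This is the Floyd-Warshall all-pairs shortest-path computation. For each intermediate vertex k = 0, 1, …, 2, update dist[i][j] ← min(dist[i][j], dist[i][k] + dist[k][j]). The final matrix gives, for each (i, j), the minimum total weight of any directed path from i to j (possibly empty when i = j).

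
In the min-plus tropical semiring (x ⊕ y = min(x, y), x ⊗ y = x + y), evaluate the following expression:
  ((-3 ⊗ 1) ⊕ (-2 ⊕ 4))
((-3 ⊗ 1) ⊕ (-2 ⊕ 4)) = -2

Expand innermost to outermost. Recall ⊕ takes the minimum of its arguments and ⊗ takes their sum. Working out the expression ((-3 ⊗ 1) ⊕ (-2 ⊕ 4)) gives -2.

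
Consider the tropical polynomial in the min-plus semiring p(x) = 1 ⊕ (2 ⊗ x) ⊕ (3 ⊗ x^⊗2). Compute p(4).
p(4) = 1

A tropical monomial a ⊗ x^⊗i evaluates to a + i · x. Evaluating each term at x = 4:
  Term 0 contributes 1 + 0 · 4 = 1
  Term 1 contributes 2 + 1 · 4 = 6
  Term 2 contributes 3 + 2 · 4 = 11
p(4) = ⊕ of these = min[1, 6, 11] = 1.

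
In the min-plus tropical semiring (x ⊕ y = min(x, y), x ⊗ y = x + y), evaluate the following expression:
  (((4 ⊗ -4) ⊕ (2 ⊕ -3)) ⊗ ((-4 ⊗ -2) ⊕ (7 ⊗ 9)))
(((4 ⊗ -4) ⊕ (2 ⊕ -3)) ⊗ ((-4 ⊗ -2) ⊕ (7 ⊗ 9))) = -9

Expand innermost to outermost. Recall ⊕ takes the minimum of its arguments and ⊗ takes their sum. Working out the expression (((4 ⊗ -4) ⊕ (2 ⊕ -3)) ⊗ ((-4 ⊗ -2) ⊕ (7 ⊗ 9))) gives -9.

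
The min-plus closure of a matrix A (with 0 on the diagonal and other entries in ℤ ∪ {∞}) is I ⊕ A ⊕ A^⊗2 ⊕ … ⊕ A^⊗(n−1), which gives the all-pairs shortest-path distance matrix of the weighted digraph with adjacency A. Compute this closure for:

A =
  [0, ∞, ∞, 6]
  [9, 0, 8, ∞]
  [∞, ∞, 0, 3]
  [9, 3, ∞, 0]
Closure =
  [0, 9, 17, 6]
  [9, 0, 8, 11]
  [12, 6, 0, 3]
  [9, 3, 11, 0]

This is the Floyd-Warshall all-pairs shortest-path computation. For each intermediate vertex k = 0, 1, …, 3, update dist[i][j] ← min(dist[i][j], dist[i][k] + dist[k][j]). The final matrix gives, for each (i, j), the minimum total weight of any directed path from i to j (possibly empty when i = j).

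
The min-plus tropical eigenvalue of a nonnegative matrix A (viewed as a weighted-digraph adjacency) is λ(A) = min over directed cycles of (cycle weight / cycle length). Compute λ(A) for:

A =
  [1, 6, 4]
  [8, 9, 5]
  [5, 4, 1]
λ(A) = 1

Enumerate directed cycles and compute their means (weight / length). Sample:
  cycle 0 → 0: weight = 1, length = 1, mean = 1/1 ≈ 1.000
  cycle 1 → 1: weight = 9, length = 1, mean = 9/1 ≈ 9.000
  cycle 2 → 2: weight = 1, length = 1, mean = 1/1 ≈ 1.000
  cycle 0 → 1 → 0: weight = 14, length = 2, mean = 14/2 ≈ 7.000
  cycle 0 → 2 → 0: weight = 9, length = 2, mean = 9/2 ≈ 4.500
  cycle 1 → 0 → 1: weight = 14, length = 2, mean = 14/2 ≈ 7.000
Minimum mean = 1.000, attained e.g. along the cycle 0 → 0 with weight 1 and length 1. So λ(A) = 1/1 = 1.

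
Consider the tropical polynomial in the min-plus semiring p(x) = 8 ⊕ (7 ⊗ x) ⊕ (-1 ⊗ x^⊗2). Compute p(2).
p(2) = 3

A tropical monomial a ⊗ x^⊗i evaluates to a + i · x. Evaluating each term at x = 2:
  Term 0 contributes 8 + 0 · 2 = 8
  Term 1 contributes 7 + 1 · 2 = 9
  Term 2 contributes -1 + 2 · 2 = 3
p(2) = ⊕ of these = min[8, 9, 3] = 3.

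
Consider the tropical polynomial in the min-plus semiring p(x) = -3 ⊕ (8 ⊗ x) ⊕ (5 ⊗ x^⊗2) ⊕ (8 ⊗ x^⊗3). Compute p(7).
p(7) = -3

A tropical monomial a ⊗ x^⊗i evaluates to a + i · x. Evaluating each term at x = 7:
  Term 0 contributes -3 + 0 · 7 = -3
  Term 1 contributes 8 + 1 · 7 = 15
  Term 2 contributes 5 + 2 · 7 = 19
  Term 3 contributes 8 + 3 · 7 = 29
p(7) = ⊕ of these = min[-3, 15, 19, 29] = -3.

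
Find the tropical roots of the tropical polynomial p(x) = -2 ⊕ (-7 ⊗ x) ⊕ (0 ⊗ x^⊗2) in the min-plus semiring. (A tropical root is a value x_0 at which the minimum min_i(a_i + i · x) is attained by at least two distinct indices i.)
Roots: {-7, 5}

Each tropical root is a break point of the lower envelope of the lines y = a_i + i · x (there are 3 lines, with slopes 0, 1, ..., 2). Only the lines that attain the minimum somewhere contribute to roots; other lines are dominated. Here the surviving (envelope) indices are i = 2, i = 1, i = 0.
Intersections between consecutive envelope lines give the roots: for adjacent envelope indices i < j the intersection is x = (a_i − a_j) / (j − i). Reading off the sorted break points: {-7, 5}.
Verification: at each break x_0, at least two indices attain the minimum of min_i(a_i + i · x_0).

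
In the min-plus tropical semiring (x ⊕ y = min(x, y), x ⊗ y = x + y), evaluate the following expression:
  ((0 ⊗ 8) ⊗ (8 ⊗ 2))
((0 ⊗ 8) ⊗ (8 ⊗ 2)) = 18

Expand innermost to outermost. Recall ⊕ takes the minimum of its arguments and ⊗ takes their sum. Working out the expression ((0 ⊗ 8) ⊗ (8 ⊗ 2)) gives 18.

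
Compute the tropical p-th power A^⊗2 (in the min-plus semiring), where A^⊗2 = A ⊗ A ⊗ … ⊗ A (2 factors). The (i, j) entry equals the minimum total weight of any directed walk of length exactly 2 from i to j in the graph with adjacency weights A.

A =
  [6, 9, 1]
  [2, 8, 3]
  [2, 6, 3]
A^⊗2 =
  [3, 7, 4]
  [5, 9, 3]
  [5, 9, 3]

Each entry (A^⊗2)_ij equals the minimum over all length-2 walks i = v_0 → v_1 → … → v_2 = j of Σ_t A[v_t][v_{t+1}]. For example, for (i, j) = (0, 2) we minimise over 3 possible intermediate vertex sequences; the minimum is 4, attained along the walk 0 → 2 → 2.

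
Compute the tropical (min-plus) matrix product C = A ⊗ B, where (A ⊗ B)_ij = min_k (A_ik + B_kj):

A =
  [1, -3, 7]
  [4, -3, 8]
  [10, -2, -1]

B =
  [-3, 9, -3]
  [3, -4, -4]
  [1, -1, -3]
A ⊗ B =
  [-2, -7, -7]
  [0, -7, -7]
  [0, -6, -6]

Apply the min-plus product entry-by-entry:
  C[0][0] = min over k of (A[0][0] + B[0][0] = 1 + -3 = -2, A[0][1] + B[1][0] = -3 + 3 = 0, A[0][2] + B[2][0] = 7 + 1 = 8) = -2 (attained at k = 0)
  C[0][1] = min over k of (A[0][0] + B[0][1] = 1 + 9 = 10, A[0][1] + B[1][1] = -3 + -4 = -7, A[0][2] + B[2][1] = 7 + -1 = 6) = -7 (attained at k = 1)
  C[0][2] = min over k of (A[0][0] + B[0][2] = 1 + -3 = -2, A[0][1] + B[1][2] = -3 + -4 = -7, A[0][2] + B[2][2] = 7 + -3 = 4) = -7 (attained at k = 1)
  C[1][0] = min over k of (A[1][0] + B[0][0] = 4 + -3 = 1, A[1][1] + B[1][0] = -3 + 3 = 0, A[1][2] + B[2][0] = 8 + 1 = 9) = 0 (attained at k = 1)
  C[1][1] = min over k of (A[1][0] + B[0][1] = 4 + 9 = 13, A[1][1] + B[1][1] = -3 + -4 = -7, A[1][2] + B[2][1] = 8 + -1 = 7) = -7 (attained at k = 1)
  C[1][2] = min over k of (A[1][0] + B[0][2] = 4 + -3 = 1, A[1][1] + B[1][2] = -3 + -4 = -7, A[1][2] + B[2][2] = 8 + -3 = 5) = -7 (attained at k = 1)
  C[2][0] = min over k of (A[2][0] + B[0][0] = 10 + -3 = 7, A[2][1] + B[1][0] = -2 + 3 = 1, A[2][2] + B[2][0] = -1 + 1 = 0) = 0 (attained at k = 2)
  C[2][1] = min over k of (A[2][0] + B[0][1] = 10 + 9 = 19, A[2][1] + B[1][1] = -2 + -4 = -6, A[2][2] + B[2][1] = -1 + -1 = -2) = -6 (attained at k = 1)
  C[2][2] = min over k of (A[2][0] + B[0][2] = 10 + -3 = 7, A[2][1] + B[1][2] = -2 + -4 = -6, A[2][2] + B[2][2] = -1 + -3 = -4) = -6 (attained at k = 1)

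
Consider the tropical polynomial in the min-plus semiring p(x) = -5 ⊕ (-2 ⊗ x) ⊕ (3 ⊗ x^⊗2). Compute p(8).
p(8) = -5

A tropical monomial a ⊗ x^⊗i evaluates to a + i · x. Evaluating each term at x = 8:
  Term 0 contributes -5 + 0 · 8 = -5
  Term 1 contributes -2 + 1 · 8 = 6
  Term 2 contributes 3 + 2 · 8 = 19
p(8) = ⊕ of these = min[-5, 6, 19] = -5.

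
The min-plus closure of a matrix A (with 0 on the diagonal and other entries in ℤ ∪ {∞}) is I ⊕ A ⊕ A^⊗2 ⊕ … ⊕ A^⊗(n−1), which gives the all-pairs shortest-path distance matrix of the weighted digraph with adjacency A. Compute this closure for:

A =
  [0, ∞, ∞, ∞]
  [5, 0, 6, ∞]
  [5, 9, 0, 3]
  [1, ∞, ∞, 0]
Closure =
  [0, ∞, ∞, ∞]
  [5, 0, 6, 9]
  [4, 9, 0, 3]
  [1, ∞, ∞, 0]

This is the Floyd-Warshall all-pairs shortest-path computation. For each intermediate vertex k = 0, 1, …, 3, update dist[i][j] ← min(dist[i][j], dist[i][k] + dist[k][j]). The final matrix gives, for each (i, j), the minimum total weight of any directed path from i to j (possibly empty when i = j).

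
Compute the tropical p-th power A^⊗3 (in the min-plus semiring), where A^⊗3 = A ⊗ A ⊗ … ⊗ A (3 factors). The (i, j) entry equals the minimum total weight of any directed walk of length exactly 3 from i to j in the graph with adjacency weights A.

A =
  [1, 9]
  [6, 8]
A^⊗3 =
  [3, 11]
  [8, 16]

Each entry (A^⊗3)_ij equals the minimum over all length-3 walks i = v_0 → v_1 → … → v_3 = j of Σ_t A[v_t][v_{t+1}]. For example, for (i, j) = (0, 1) we minimise over 4 possible intermediate vertex sequences; the minimum is 11, attained along the walk 0 → 0 → 0 → 1.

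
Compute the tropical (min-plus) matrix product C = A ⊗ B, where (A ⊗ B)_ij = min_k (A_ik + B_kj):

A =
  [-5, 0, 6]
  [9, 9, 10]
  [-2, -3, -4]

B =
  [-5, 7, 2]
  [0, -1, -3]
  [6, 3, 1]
A ⊗ B =
  [-10, -1, -3]
  [4, 8, 6]
  [-7, -4, -6]

Apply the min-plus product entry-by-entry:
  C[0][0] = min over k of (A[0][0] + B[0][0] = -5 + -5 = -10, A[0][1] + B[1][0] = 0 + 0 = 0, A[0][2] + B[2][0] = 6 + 6 = 12) = -10 (attained at k = 0)
  C[0][1] = min over k of (A[0][0] + B[0][1] = -5 + 7 = 2, A[0][1] + B[1][1] = 0 + -1 = -1, A[0][2] + B[2][1] = 6 + 3 = 9) = -1 (attained at k = 1)
  C[0][2] = min over k of (A[0][0] + B[0][2] = -5 + 2 = -3, A[0][1] + B[1][2] = 0 + -3 = -3, A[0][2] + B[2][2] = 6 + 1 = 7) = -3 (attained at k = 0)
  C[1][0] = min over k of (A[1][0] + B[0][0] = 9 + -5 = 4, A[1][1] + B[1][0] = 9 + 0 = 9, A[1][2] + B[2][0] = 10 + 6 = 16) = 4 (attained at k = 0)
  C[1][1] = min over k of (A[1][0] + B[0][1] = 9 + 7 = 16, A[1][1] + B[1][1] = 9 + -1 = 8, A[1][2] + B[2][1] = 10 + 3 = 13) = 8 (attained at k = 1)
  C[1][2] = min over k of (A[1][0] + B[0][2] = 9 + 2 = 11, A[1][1] + B[1][2] = 9 + -3 = 6, A[1][2] + B[2][2] = 10 + 1 = 11) = 6 (attained at k = 1)
  C[2][0] = min over k of (A[2][0] + B[0][0] = -2 + -5 = -7, A[2][1] + B[1][0] = -3 + 0 = -3, A[2][2] + B[2][0] = -4 + 6 = 2) = -7 (attained at k = 0)
  C[2][1] = min over k of (A[2][0] + B[0][1] = -2 + 7 = 5, A[2][1] + B[1][1] = -3 + -1 = -4, A[2][2] + B[2][1] = -4 + 3 = -1) = -4 (attained at k = 1)
  C[2][2] = min over k of (A[2][0] + B[0][2] = -2 + 2 = 0, A[2][1] + B[1][2] = -3 + -3 = -6, A[2][2] + B[2][2] = -4 + 1 = -3) = -6 (attained at k = 1)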